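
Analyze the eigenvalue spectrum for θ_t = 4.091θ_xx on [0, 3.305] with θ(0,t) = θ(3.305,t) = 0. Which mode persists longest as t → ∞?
Eigenvalues: λₙ = 4.091n²π²/3.305².
First three modes:
  n=1: λ₁ = 4.091π²/3.305² ≈ 3.696
  n=2: λ₂ = 16.364π²/3.305² ≈ 14.786 (4× faster decay)
  n=3: λ₃ = 36.819π²/3.305² ≈ 33.268 (9× faster decay)
As t → ∞, higher modes decay exponentially faster. The n=1 mode dominates: θ ~ c₁ sin(πx/3.305) e^{-λ₁t}.
Decay rate: λ₁ = 4.091π²/3.305² ≈ 3.696.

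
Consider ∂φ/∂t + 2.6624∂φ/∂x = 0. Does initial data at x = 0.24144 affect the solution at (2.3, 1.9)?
No. Only data at x = -2.75856 affects (2.3, 1.9). Advection has one-way propagation along characteristics.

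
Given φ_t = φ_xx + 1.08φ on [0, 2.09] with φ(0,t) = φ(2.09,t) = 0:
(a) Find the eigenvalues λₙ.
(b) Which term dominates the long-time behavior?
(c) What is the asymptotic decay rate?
Eigenvalues: λₙ = n²π²/2.09² - 1.08.
First three modes:
  n=1: λ₁ = π²/2.09² - 1.08 ≈ 1.179
  n=2: λ₂ = 4π²/2.09² - 1.08 ≈ 7.958
  n=3: λ₃ = 9π²/2.09² - 1.08 ≈ 19.255
Since π²/2.09² ≈ 2.259 > 1.08, all λₙ > 0.
The n=1 mode decays slowest → dominates as t → ∞.
Asymptotic: φ ~ c₁ sin(πx/2.09) e^{-λ₁t} with decay rate λ₁ ≈ 1.179.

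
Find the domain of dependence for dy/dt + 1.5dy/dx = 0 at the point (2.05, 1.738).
A single point: x = -0.557. The characteristic through (2.05, 1.738) is x - 1.5t = const, so x = 2.05 - 1.5·1.738 = -0.557.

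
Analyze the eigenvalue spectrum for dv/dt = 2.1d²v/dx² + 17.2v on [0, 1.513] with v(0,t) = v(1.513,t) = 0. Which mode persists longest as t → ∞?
Eigenvalues: λₙ = 2.1n²π²/1.513² - 17.2.
First three modes:
  n=1: λ₁ = 2.1π²/1.513² - 17.2 ≈ -8.146
  n=2: λ₂ = 8.4π²/1.513² - 17.2 ≈ 19.016
  n=3: λ₃ = 18.9π²/1.513² - 17.2 ≈ 64.286
Since 2.1π²/1.513² ≈ 9.054 < 17.2, λ₁ < 0.
The n=1 mode grows fastest (−λₙ is largest for n=1) → dominates.
Asymptotic: v ~ c₁ sin(πx/1.513) e^{8.146t} (exponential growth at rate −λ₁ ≈ 8.146).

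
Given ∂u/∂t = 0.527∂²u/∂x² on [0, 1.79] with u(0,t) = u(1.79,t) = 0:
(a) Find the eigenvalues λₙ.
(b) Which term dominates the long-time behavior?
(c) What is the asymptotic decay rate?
Eigenvalues: λₙ = 0.527n²π²/1.79².
First three modes:
  n=1: λ₁ = 0.527π²/1.79² ≈ 1.623
  n=2: λ₂ = 2.108π²/1.79² ≈ 6.493 (4× faster decay)
  n=3: λ₃ = 4.743π²/1.79² ≈ 14.61 (9× faster decay)
As t → ∞, higher modes decay exponentially faster. The n=1 mode dominates: u ~ c₁ sin(πx/1.79) e^{-λ₁t}.
Decay rate: λ₁ = 0.527π²/1.79² ≈ 1.623.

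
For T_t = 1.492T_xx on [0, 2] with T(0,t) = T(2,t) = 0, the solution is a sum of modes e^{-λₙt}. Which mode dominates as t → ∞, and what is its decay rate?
Eigenvalues: λₙ = 1.492n²π²/2².
First three modes:
  n=1: λ₁ = 1.492π²/2² ≈ 3.681
  n=2: λ₂ = 5.968π²/2² ≈ 14.725 (4× faster decay)
  n=3: λ₃ = 13.428π²/2² ≈ 33.132 (9× faster decay)
As t → ∞, higher modes decay exponentially faster. The n=1 mode dominates: T ~ c₁ sin(πx/2) e^{-λ₁t}.
Decay rate: λ₁ = 1.492π²/2² ≈ 3.681.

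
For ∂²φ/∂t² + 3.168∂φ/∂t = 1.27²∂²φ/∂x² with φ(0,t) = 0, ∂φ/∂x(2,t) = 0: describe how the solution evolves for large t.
φ → 0. Damping (γ=3.168) dissipates energy; oscillations decay exponentially.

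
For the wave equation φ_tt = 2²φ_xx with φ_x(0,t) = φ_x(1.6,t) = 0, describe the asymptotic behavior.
φ oscillates about a mean that drifts linearly in t (generically unbounded; no decay). There is no damping, so the nonconstant modes persist as standing waves (energy conserved, no decay). But with Neumann conditions at both ends the constant mode has eigenvalue 0: the spatial mean M(t) of φ satisfies M'' = 0, so M(t) = M(0) + M'(0)·t. Unless the initial velocity has zero mean (∫φ_t(x,0)dx = 0), the solution grows linearly in t (unbounded, though not exponentially); if it does have zero mean, the solution stays bounded and simply oscillates.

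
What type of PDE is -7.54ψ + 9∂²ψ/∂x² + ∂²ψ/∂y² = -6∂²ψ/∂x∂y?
Rewriting in standard form: 9∂²ψ/∂x² + 6∂²ψ/∂x∂y + ∂²ψ/∂y² - 7.54ψ = 0. With A = 9, B = 6, C = 1, the discriminant is 0. This is a parabolic PDE.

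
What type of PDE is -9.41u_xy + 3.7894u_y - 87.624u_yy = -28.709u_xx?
Rewriting in standard form: 28.709u_xx - 9.41u_xy - 87.624u_yy + 3.7894u_y = 0. With A = 28.709, B = -9.41, C = -87.624, the discriminant is 10150.937764. This is a hyperbolic PDE.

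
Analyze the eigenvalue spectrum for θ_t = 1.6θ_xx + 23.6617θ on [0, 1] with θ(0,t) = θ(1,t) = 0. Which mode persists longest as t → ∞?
Eigenvalues: λₙ = 1.6n²π²/1² - 23.6617.
First three modes:
  n=1: λ₁ = 1.6π² - 23.6617 ≈ -7.87
  n=2: λ₂ = 6.4π² - 23.6617 ≈ 39.504
  n=3: λ₃ = 14.4π² - 23.6617 ≈ 118.461
Since 1.6π² ≈ 15.791 < 23.6617, λ₁ < 0.
The n=1 mode grows fastest (−λₙ is largest for n=1) → dominates.
Asymptotic: θ ~ c₁ sin(πx/1) e^{7.87t} (exponential growth at rate −λ₁ ≈ 7.87).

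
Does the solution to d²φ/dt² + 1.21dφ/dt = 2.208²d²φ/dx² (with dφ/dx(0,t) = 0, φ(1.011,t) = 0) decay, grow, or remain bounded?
φ → 0. Damping (γ=1.21) dissipates energy; oscillations decay exponentially.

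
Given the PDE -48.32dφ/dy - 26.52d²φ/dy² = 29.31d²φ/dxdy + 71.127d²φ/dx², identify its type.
Rewriting in standard form: -71.127d²φ/dx² - 29.31d²φ/dxdy - 26.52d²φ/dy² - 48.32dφ/dy = 0. The second-order coefficients are A = -71.127, B = -29.31, C = -26.52. Since B² - 4AC = -6686.07606 < 0, this is an elliptic PDE.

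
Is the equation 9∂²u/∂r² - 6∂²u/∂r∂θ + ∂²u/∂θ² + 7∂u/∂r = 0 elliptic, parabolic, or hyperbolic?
Computing B² - 4AC with A = 9, B = -6, C = 1: discriminant = 0 (zero). Answer: parabolic.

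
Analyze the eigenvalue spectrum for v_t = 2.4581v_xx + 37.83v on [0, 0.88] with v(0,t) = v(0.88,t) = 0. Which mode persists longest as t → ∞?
Eigenvalues: λₙ = 2.4581n²π²/0.88² - 37.83.
First three modes:
  n=1: λ₁ = 2.4581π²/0.88² - 37.83 ≈ -6.502
  n=2: λ₂ = 9.8324π²/0.88² - 37.83 ≈ 87.482
  n=3: λ₃ = 22.1229π²/0.88² - 37.83 ≈ 244.123
Since 2.4581π²/0.88² ≈ 31.328 < 37.83, λ₁ < 0.
The n=1 mode grows fastest (−λₙ is largest for n=1) → dominates.
Asymptotic: v ~ c₁ sin(πx/0.88) e^{6.502t} (exponential growth at rate −λ₁ ≈ 6.502).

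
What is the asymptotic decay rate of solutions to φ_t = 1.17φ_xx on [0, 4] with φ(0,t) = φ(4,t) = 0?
Eigenvalues: λₙ = 1.17n²π²/4².
First three modes:
  n=1: λ₁ = 1.17π²/4² ≈ 0.722
  n=2: λ₂ = 4.68π²/4² ≈ 2.887 (4× faster decay)
  n=3: λ₃ = 10.53π²/4² ≈ 6.495 (9× faster decay)
As t → ∞, higher modes decay exponentially faster. The n=1 mode dominates: φ ~ c₁ sin(πx/4) e^{-λ₁t}.
Decay rate: λ₁ = 1.17π²/4² ≈ 0.722.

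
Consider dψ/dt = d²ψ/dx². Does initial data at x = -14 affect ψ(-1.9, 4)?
Yes, for any finite x. The heat equation has infinite propagation speed, so all initial data affects all points at any t > 0.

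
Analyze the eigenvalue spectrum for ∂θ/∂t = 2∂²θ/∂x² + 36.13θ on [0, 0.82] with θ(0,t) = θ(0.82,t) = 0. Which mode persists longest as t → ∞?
Eigenvalues: λₙ = 2n²π²/0.82² - 36.13.
First three modes:
  n=1: λ₁ = 2π²/0.82² - 36.13 ≈ -6.774
  n=2: λ₂ = 8π²/0.82² - 36.13 ≈ 81.295
  n=3: λ₃ = 18π²/0.82² - 36.13 ≈ 228.077
Since 2π²/0.82² ≈ 29.356 < 36.13, λ₁ < 0.
The n=1 mode grows fastest (−λₙ is largest for n=1) → dominates.
Asymptotic: θ ~ c₁ sin(πx/0.82) e^{6.774t} (exponential growth at rate −λ₁ ≈ 6.774).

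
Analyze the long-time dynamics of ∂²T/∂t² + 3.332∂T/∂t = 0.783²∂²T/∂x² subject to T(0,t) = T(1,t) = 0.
Long-time behavior: T → 0. Damping (γ=3.332) dissipates energy; oscillations decay exponentially.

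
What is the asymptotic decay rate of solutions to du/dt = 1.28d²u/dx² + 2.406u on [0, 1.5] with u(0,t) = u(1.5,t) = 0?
Eigenvalues: λₙ = 1.28n²π²/1.5² - 2.406.
First three modes:
  n=1: λ₁ = 1.28π²/1.5² - 2.406 ≈ 3.209
  n=2: λ₂ = 5.12π²/1.5² - 2.406 ≈ 20.053
  n=3: λ₃ = 11.52π²/1.5² - 2.406 ≈ 48.126
Since 1.28π²/1.5² ≈ 5.615 > 2.406, all λₙ > 0.
The n=1 mode decays slowest → dominates as t → ∞.
Asymptotic: u ~ c₁ sin(πx/1.5) e^{-λ₁t} with decay rate λ₁ ≈ 3.209.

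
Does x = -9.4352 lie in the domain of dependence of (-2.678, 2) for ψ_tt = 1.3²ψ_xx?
No. The domain of dependence is [-5.278, -0.078], and -9.4352 is outside this interval.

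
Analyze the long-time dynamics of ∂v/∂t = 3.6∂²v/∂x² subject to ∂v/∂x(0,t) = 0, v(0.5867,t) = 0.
Long-time behavior: v → 0. Heat escapes through the Dirichlet boundary.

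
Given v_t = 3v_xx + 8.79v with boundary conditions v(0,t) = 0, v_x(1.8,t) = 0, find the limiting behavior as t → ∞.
v grows unboundedly. Reaction dominates diffusion (r=8.79 > κπ²/(4L²)≈2.28); solution grows exponentially.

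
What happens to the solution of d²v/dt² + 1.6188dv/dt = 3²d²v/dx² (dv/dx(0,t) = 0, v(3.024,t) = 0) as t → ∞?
v → 0. Damping (γ=1.6188) dissipates energy; oscillations decay exponentially.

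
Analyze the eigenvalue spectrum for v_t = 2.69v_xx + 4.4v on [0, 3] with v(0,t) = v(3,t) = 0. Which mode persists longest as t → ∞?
Eigenvalues: λₙ = 2.69n²π²/3² - 4.4.
First three modes:
  n=1: λ₁ = 2.69π²/3² - 4.4 ≈ -1.45
  n=2: λ₂ = 10.76π²/3² - 4.4 ≈ 7.4
  n=3: λ₃ = 24.21π²/3² - 4.4 ≈ 22.149
Since 2.69π²/3² ≈ 2.95 < 4.4, λ₁ < 0.
The n=1 mode grows fastest (−λₙ is largest for n=1) → dominates.
Asymptotic: v ~ c₁ sin(πx/3) e^{1.45t} (exponential growth at rate −λ₁ ≈ 1.45).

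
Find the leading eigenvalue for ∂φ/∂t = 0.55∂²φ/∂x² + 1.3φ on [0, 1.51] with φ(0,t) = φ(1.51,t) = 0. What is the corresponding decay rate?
Eigenvalues: λₙ = 0.55n²π²/1.51² - 1.3.
First three modes:
  n=1: λ₁ = 0.55π²/1.51² - 1.3 ≈ 1.081
  n=2: λ₂ = 2.2π²/1.51² - 1.3 ≈ 8.223
  n=3: λ₃ = 4.95π²/1.51² - 1.3 ≈ 20.126
Since 0.55π²/1.51² ≈ 2.381 > 1.3, all λₙ > 0.
The n=1 mode decays slowest → dominates as t → ∞.
Asymptotic: φ ~ c₁ sin(πx/1.51) e^{-λ₁t} with decay rate λ₁ ≈ 1.081.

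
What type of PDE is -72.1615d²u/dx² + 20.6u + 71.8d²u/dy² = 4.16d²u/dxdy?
Rewriting in standard form: -72.1615d²u/dx² - 4.16d²u/dxdy + 71.8d²u/dy² + 20.6u = 0. With A = -72.1615, B = -4.16, C = 71.8, the discriminant is 20742.0884. This is a hyperbolic PDE.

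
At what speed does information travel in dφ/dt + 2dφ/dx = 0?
Speed = 2. Information travels along x - 2t = const (rightward).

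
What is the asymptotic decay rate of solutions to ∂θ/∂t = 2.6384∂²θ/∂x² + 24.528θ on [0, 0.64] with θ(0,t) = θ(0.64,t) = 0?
Eigenvalues: λₙ = 2.6384n²π²/0.64² - 24.528.
First three modes:
  n=1: λ₁ = 2.6384π²/0.64² - 24.528 ≈ 39.046
  n=2: λ₂ = 10.5536π²/0.64² - 24.528 ≈ 229.769
  n=3: λ₃ = 23.7456π²/0.64² - 24.528 ≈ 547.639
Since 2.6384π²/0.64² ≈ 63.574 > 24.528, all λₙ > 0.
The n=1 mode decays slowest → dominates as t → ∞.
Asymptotic: θ ~ c₁ sin(πx/0.64) e^{-λ₁t} with decay rate λ₁ ≈ 39.046.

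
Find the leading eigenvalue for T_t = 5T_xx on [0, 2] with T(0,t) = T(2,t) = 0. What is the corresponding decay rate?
Eigenvalues: λₙ = 5n²π²/2².
First three modes:
  n=1: λ₁ = 5π²/2² ≈ 12.337
  n=2: λ₂ = 20π²/2² ≈ 49.348 (4× faster decay)
  n=3: λ₃ = 45π²/2² ≈ 111.033 (9× faster decay)
As t → ∞, higher modes decay exponentially faster. The n=1 mode dominates: T ~ c₁ sin(πx/2) e^{-λ₁t}.
Decay rate: λ₁ = 5π²/2² ≈ 12.337.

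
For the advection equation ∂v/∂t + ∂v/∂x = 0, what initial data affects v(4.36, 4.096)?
A single point: x = 0.264. The characteristic through (4.36, 4.096) is x - 1t = const, so x = 4.36 - 1·4.096 = 0.264.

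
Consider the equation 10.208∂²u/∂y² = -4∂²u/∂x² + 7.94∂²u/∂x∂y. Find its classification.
Rewriting in standard form: 4∂²u/∂x² - 7.94∂²u/∂x∂y + 10.208∂²u/∂y² = 0. Elliptic. (A = 4, B = -7.94, C = 10.208 gives B² - 4AC = -100.2844.)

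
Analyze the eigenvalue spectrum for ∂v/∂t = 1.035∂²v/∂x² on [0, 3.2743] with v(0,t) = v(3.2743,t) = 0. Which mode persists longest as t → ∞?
Eigenvalues: λₙ = 1.035n²π²/3.2743².
First three modes:
  n=1: λ₁ = 1.035π²/3.2743² ≈ 0.953
  n=2: λ₂ = 4.14π²/3.2743² ≈ 3.811 (4× faster decay)
  n=3: λ₃ = 9.315π²/3.2743² ≈ 8.575 (9× faster decay)
As t → ∞, higher modes decay exponentially faster. The n=1 mode dominates: v ~ c₁ sin(πx/3.2743) e^{-λ₁t}.
Decay rate: λ₁ = 1.035π²/3.2743² ≈ 0.953.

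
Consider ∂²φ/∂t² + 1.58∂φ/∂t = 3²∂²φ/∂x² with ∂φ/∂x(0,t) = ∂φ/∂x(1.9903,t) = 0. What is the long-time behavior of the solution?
As t → ∞, φ → constant (steady state). Damping (γ=1.58) dissipates the nonconstant modes; with Neumann BCs the spatial average obeys M''+γM'=0 and tends to a finite limit.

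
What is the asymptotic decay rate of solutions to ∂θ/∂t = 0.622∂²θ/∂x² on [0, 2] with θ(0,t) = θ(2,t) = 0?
Eigenvalues: λₙ = 0.622n²π²/2².
First three modes:
  n=1: λ₁ = 0.622π²/2² ≈ 1.535
  n=2: λ₂ = 2.488π²/2² ≈ 6.139 (4× faster decay)
  n=3: λ₃ = 5.598π²/2² ≈ 13.813 (9× faster decay)
As t → ∞, higher modes decay exponentially faster. The n=1 mode dominates: θ ~ c₁ sin(πx/2) e^{-λ₁t}.
Decay rate: λ₁ = 0.622π²/2² ≈ 1.535.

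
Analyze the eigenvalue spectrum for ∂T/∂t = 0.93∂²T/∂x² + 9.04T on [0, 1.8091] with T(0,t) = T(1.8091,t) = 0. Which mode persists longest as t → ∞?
Eigenvalues: λₙ = 0.93n²π²/1.8091² - 9.04.
First three modes:
  n=1: λ₁ = 0.93π²/1.8091² - 9.04 ≈ -6.235
  n=2: λ₂ = 3.72π²/1.8091² - 9.04 ≈ 2.178
  n=3: λ₃ = 8.37π²/1.8091² - 9.04 ≈ 16.201
Since 0.93π²/1.8091² ≈ 2.805 < 9.04, λ₁ < 0.
The n=1 mode grows fastest (−λₙ is largest for n=1) → dominates.
Asymptotic: T ~ c₁ sin(πx/1.8091) e^{6.235t} (exponential growth at rate −λ₁ ≈ 6.235).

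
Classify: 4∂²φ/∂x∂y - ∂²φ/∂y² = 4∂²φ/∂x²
Rewriting in standard form: -4∂²φ/∂x² + 4∂²φ/∂x∂y - ∂²φ/∂y² = 0. Parabolic (discriminant = 0).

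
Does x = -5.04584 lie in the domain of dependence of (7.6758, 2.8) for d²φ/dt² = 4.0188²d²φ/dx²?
No. The domain of dependence is [-3.57684, 18.92844], and -5.04584 is outside this interval.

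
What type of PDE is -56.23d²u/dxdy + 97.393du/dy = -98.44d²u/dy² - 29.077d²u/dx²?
Rewriting in standard form: 29.077d²u/dx² - 56.23d²u/dxdy + 98.44d²u/dy² + 97.393du/dy = 0. With A = 29.077, B = -56.23, C = 98.44, the discriminant is -8287.54662. This is an elliptic PDE.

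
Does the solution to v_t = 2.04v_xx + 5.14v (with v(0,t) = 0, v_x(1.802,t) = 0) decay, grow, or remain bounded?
v grows unboundedly. Reaction dominates diffusion (r=5.14 > κπ²/(4L²)≈1.55); solution grows exponentially.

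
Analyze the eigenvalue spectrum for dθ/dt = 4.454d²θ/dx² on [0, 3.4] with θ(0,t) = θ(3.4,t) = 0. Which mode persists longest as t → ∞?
Eigenvalues: λₙ = 4.454n²π²/3.4².
First three modes:
  n=1: λ₁ = 4.454π²/3.4² ≈ 3.803
  n=2: λ₂ = 17.816π²/3.4² ≈ 15.211 (4× faster decay)
  n=3: λ₃ = 40.086π²/3.4² ≈ 34.224 (9× faster decay)
As t → ∞, higher modes decay exponentially faster. The n=1 mode dominates: θ ~ c₁ sin(πx/3.4) e^{-λ₁t}.
Decay rate: λ₁ = 4.454π²/3.4² ≈ 3.803.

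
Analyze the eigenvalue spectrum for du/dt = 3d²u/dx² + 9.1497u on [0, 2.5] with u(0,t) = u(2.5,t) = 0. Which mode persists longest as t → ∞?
Eigenvalues: λₙ = 3n²π²/2.5² - 9.1497.
First three modes:
  n=1: λ₁ = 3π²/2.5² - 9.1497 ≈ -4.412
  n=2: λ₂ = 12π²/2.5² - 9.1497 ≈ 9.8
  n=3: λ₃ = 27π²/2.5² - 9.1497 ≈ 33.487
Since 3π²/2.5² ≈ 4.737 < 9.1497, λ₁ < 0.
The n=1 mode grows fastest (−λₙ is largest for n=1) → dominates.
Asymptotic: u ~ c₁ sin(πx/2.5) e^{4.412t} (exponential growth at rate −λ₁ ≈ 4.412).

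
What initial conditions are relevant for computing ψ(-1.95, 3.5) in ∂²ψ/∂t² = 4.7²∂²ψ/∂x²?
Domain of dependence: [-18.4, 14.5]. Signals travel at speed 4.7, so data within |x - -1.95| ≤ 4.7·3.5 = 16.45 can reach the point.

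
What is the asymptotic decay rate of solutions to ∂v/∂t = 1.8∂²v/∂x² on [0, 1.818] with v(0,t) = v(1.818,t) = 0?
Eigenvalues: λₙ = 1.8n²π²/1.818².
First three modes:
  n=1: λ₁ = 1.8π²/1.818² ≈ 5.375
  n=2: λ₂ = 7.2π²/1.818² ≈ 21.5 (4× faster decay)
  n=3: λ₃ = 16.2π²/1.818² ≈ 48.376 (9× faster decay)
As t → ∞, higher modes decay exponentially faster. The n=1 mode dominates: v ~ c₁ sin(πx/1.818) e^{-λ₁t}.
Decay rate: λ₁ = 1.8π²/1.818² ≈ 5.375.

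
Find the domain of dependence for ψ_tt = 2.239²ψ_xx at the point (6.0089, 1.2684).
Domain of dependence: [3.1689524, 8.8488476]. Signals travel at speed 2.239, so data within |x - 6.0089| ≤ 2.239·1.2684 = 2.8399476 can reach the point.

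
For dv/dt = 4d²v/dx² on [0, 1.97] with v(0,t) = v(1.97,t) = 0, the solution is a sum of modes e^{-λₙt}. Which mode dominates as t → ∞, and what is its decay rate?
Eigenvalues: λₙ = 4n²π²/1.97².
First three modes:
  n=1: λ₁ = 4π²/1.97² ≈ 10.172
  n=2: λ₂ = 16π²/1.97² ≈ 40.69 (4× faster decay)
  n=3: λ₃ = 36π²/1.97² ≈ 91.552 (9× faster decay)
As t → ∞, higher modes decay exponentially faster. The n=1 mode dominates: v ~ c₁ sin(πx/1.97) e^{-λ₁t}.
Decay rate: λ₁ = 4π²/1.97² ≈ 10.172.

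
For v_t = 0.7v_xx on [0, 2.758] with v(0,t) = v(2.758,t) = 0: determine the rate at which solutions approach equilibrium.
Eigenvalues: λₙ = 0.7n²π²/2.758².
First three modes:
  n=1: λ₁ = 0.7π²/2.758² ≈ 0.908
  n=2: λ₂ = 2.8π²/2.758² ≈ 3.633 (4× faster decay)
  n=3: λ₃ = 6.3π²/2.758² ≈ 8.174 (9× faster decay)
As t → ∞, higher modes decay exponentially faster. The n=1 mode dominates: v ~ c₁ sin(πx/2.758) e^{-λ₁t}.
Decay rate: λ₁ = 0.7π²/2.758² ≈ 0.908.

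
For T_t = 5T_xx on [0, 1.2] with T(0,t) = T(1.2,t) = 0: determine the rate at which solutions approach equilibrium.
Eigenvalues: λₙ = 5n²π²/1.2².
First three modes:
  n=1: λ₁ = 5π²/1.2² ≈ 34.269
  n=2: λ₂ = 20π²/1.2² ≈ 137.078 (4× faster decay)
  n=3: λ₃ = 45π²/1.2² ≈ 308.425 (9× faster decay)
As t → ∞, higher modes decay exponentially faster. The n=1 mode dominates: T ~ c₁ sin(πx/1.2) e^{-λ₁t}.
Decay rate: λ₁ = 5π²/1.2² ≈ 34.269.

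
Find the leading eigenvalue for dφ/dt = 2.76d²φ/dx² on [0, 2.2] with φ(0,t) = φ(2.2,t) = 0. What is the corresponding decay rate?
Eigenvalues: λₙ = 2.76n²π²/2.2².
First three modes:
  n=1: λ₁ = 2.76π²/2.2² ≈ 5.628
  n=2: λ₂ = 11.04π²/2.2² ≈ 22.512 (4× faster decay)
  n=3: λ₃ = 24.84π²/2.2² ≈ 50.653 (9× faster decay)
As t → ∞, higher modes decay exponentially faster. The n=1 mode dominates: φ ~ c₁ sin(πx/2.2) e^{-λ₁t}.
Decay rate: λ₁ = 2.76π²/2.2² ≈ 5.628.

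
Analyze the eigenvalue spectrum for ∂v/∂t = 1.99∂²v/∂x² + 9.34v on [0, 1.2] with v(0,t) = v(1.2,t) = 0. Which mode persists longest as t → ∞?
Eigenvalues: λₙ = 1.99n²π²/1.2² - 9.34.
First three modes:
  n=1: λ₁ = 1.99π²/1.2² - 9.34 ≈ 4.299
  n=2: λ₂ = 7.96π²/1.2² - 9.34 ≈ 45.217
  n=3: λ₃ = 17.91π²/1.2² - 9.34 ≈ 113.413
Since 1.99π²/1.2² ≈ 13.639 > 9.34, all λₙ > 0.
The n=1 mode decays slowest → dominates as t → ∞.
Asymptotic: v ~ c₁ sin(πx/1.2) e^{-λ₁t} with decay rate λ₁ ≈ 4.299.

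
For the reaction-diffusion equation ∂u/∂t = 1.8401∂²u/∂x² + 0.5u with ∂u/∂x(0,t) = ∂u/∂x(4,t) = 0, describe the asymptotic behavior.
u grows unboundedly. With Neumann BCs the constant mode has diffusion eigenvalue 0, so any r > 0 makes it grow like e^(0.5t); solution grows exponentially.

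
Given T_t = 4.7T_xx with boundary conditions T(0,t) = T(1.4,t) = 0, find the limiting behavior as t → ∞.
T → 0. Heat diffuses out through both boundaries.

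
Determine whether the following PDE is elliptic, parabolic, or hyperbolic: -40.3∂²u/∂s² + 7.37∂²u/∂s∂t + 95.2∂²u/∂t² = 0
Coefficients: A = -40.3, B = 7.37, C = 95.2. B² - 4AC = 15400.5569, which is positive, so the equation is hyperbolic.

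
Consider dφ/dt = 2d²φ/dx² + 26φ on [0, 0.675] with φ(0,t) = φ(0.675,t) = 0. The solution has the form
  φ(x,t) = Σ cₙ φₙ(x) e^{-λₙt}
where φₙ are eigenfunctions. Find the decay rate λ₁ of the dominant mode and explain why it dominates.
Eigenvalues: λₙ = 2n²π²/0.675² - 26.
First three modes:
  n=1: λ₁ = 2π²/0.675² - 26 ≈ 17.323
  n=2: λ₂ = 8π²/0.675² - 26 ≈ 147.293
  n=3: λ₃ = 18π²/0.675² - 26 ≈ 363.91
Since 2π²/0.675² ≈ 43.323 > 26, all λₙ > 0.
The n=1 mode decays slowest → dominates as t → ∞.
Asymptotic: φ ~ c₁ sin(πx/0.675) e^{-λ₁t} with decay rate λ₁ ≈ 17.323.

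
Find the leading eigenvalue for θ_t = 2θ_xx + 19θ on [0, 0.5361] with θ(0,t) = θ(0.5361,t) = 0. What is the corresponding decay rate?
Eigenvalues: λₙ = 2n²π²/0.5361² - 19.
First three modes:
  n=1: λ₁ = 2π²/0.5361² - 19 ≈ 49.681
  n=2: λ₂ = 8π²/0.5361² - 19 ≈ 255.725
  n=3: λ₃ = 18π²/0.5361² - 19 ≈ 599.131
Since 2π²/0.5361² ≈ 68.681 > 19, all λₙ > 0.
The n=1 mode decays slowest → dominates as t → ∞.
Asymptotic: θ ~ c₁ sin(πx/0.5361) e^{-λ₁t} with decay rate λ₁ ≈ 49.681.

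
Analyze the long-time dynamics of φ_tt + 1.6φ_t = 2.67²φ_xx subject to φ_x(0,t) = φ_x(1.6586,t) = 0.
Long-time behavior: φ → constant (steady state). Damping (γ=1.6) dissipates the nonconstant modes; with Neumann BCs the spatial average obeys M''+γM'=0 and tends to a finite limit.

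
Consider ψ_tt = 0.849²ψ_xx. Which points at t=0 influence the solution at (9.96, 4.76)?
Domain of dependence: [5.91876, 14.00124]. Signals travel at speed 0.849, so data within |x - 9.96| ≤ 0.849·4.76 = 4.04124 can reach the point.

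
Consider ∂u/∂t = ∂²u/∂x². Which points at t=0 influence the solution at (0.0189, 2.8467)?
The entire real line. The heat equation has infinite propagation speed: any initial disturbance instantly affects all points (though exponentially small far away).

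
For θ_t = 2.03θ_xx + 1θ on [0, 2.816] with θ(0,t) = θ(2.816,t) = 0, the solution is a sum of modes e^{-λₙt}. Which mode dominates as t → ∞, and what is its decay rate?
Eigenvalues: λₙ = 2.03n²π²/2.816² - 1.
First three modes:
  n=1: λ₁ = 2.03π²/2.816² - 1 ≈ 1.527
  n=2: λ₂ = 8.12π²/2.816² - 1 ≈ 9.106
  n=3: λ₃ = 18.27π²/2.816² - 1 ≈ 21.739
Since 2.03π²/2.816² ≈ 2.527 > 1, all λₙ > 0.
The n=1 mode decays slowest → dominates as t → ∞.
Asymptotic: θ ~ c₁ sin(πx/2.816) e^{-λ₁t} with decay rate λ₁ ≈ 1.527.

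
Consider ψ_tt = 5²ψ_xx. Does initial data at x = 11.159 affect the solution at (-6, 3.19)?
No. The domain of dependence is [-21.95, 9.95], and 11.159 is outside this interval.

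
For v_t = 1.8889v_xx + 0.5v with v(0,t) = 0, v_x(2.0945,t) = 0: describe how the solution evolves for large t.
v → 0. Diffusion dominates reaction (r=0.5 < κπ²/(4L²)≈1.06); solution decays.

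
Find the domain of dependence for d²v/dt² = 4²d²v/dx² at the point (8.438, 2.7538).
Domain of dependence: [-2.5772, 19.4532]. Signals travel at speed 4, so data within |x - 8.438| ≤ 4·2.7538 = 11.0152 can reach the point.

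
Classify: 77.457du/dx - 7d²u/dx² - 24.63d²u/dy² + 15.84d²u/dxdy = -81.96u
Rewriting in standard form: -7d²u/dx² + 15.84d²u/dxdy - 24.63d²u/dy² + 77.457du/dx + 81.96u = 0. Elliptic (discriminant = -438.7344).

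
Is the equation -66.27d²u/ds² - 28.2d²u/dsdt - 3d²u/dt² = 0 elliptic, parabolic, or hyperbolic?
Computing B² - 4AC with A = -66.27, B = -28.2, C = -3: discriminant = 0 (zero). Answer: parabolic.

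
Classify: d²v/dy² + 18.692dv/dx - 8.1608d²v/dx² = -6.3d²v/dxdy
Rewriting in standard form: -8.1608d²v/dx² + 6.3d²v/dxdy + d²v/dy² + 18.692dv/dx = 0. Hyperbolic (discriminant = 72.3332).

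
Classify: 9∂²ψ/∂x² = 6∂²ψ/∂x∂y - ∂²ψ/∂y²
Rewriting in standard form: 9∂²ψ/∂x² - 6∂²ψ/∂x∂y + ∂²ψ/∂y² = 0. Parabolic (discriminant = 0).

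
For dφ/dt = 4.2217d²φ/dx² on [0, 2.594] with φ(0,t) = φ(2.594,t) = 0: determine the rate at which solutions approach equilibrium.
Eigenvalues: λₙ = 4.2217n²π²/2.594².
First three modes:
  n=1: λ₁ = 4.2217π²/2.594² ≈ 6.192
  n=2: λ₂ = 16.8868π²/2.594² ≈ 24.769 (4× faster decay)
  n=3: λ₃ = 37.9953π²/2.594² ≈ 55.73 (9× faster decay)
As t → ∞, higher modes decay exponentially faster. The n=1 mode dominates: φ ~ c₁ sin(πx/2.594) e^{-λ₁t}.
Decay rate: λ₁ = 4.2217π²/2.594² ≈ 6.192.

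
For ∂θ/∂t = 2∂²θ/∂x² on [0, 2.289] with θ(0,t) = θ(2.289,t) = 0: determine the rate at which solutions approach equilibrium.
Eigenvalues: λₙ = 2n²π²/2.289².
First three modes:
  n=1: λ₁ = 2π²/2.289² ≈ 3.767
  n=2: λ₂ = 8π²/2.289² ≈ 15.069 (4× faster decay)
  n=3: λ₃ = 18π²/2.289² ≈ 33.906 (9× faster decay)
As t → ∞, higher modes decay exponentially faster. The n=1 mode dominates: θ ~ c₁ sin(πx/2.289) e^{-λ₁t}.
Decay rate: λ₁ = 2π²/2.289² ≈ 3.767.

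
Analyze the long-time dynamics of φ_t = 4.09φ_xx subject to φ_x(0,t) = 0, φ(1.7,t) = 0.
Long-time behavior: φ → 0. Heat escapes through the Dirichlet boundary.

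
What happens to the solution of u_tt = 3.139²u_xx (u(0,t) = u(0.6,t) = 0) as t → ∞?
u oscillates (no decay). Energy is conserved; the solution oscillates indefinitely as standing waves.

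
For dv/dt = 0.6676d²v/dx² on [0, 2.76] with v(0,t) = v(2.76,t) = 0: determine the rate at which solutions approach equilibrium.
Eigenvalues: λₙ = 0.6676n²π²/2.76².
First three modes:
  n=1: λ₁ = 0.6676π²/2.76² ≈ 0.865
  n=2: λ₂ = 2.6704π²/2.76² ≈ 3.46 (4× faster decay)
  n=3: λ₃ = 6.0084π²/2.76² ≈ 7.785 (9× faster decay)
As t → ∞, higher modes decay exponentially faster. The n=1 mode dominates: v ~ c₁ sin(πx/2.76) e^{-λ₁t}.
Decay rate: λ₁ = 0.6676π²/2.76² ≈ 0.865.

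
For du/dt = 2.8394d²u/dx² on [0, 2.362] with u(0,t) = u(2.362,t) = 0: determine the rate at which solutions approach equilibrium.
Eigenvalues: λₙ = 2.8394n²π²/2.362².
First three modes:
  n=1: λ₁ = 2.8394π²/2.362² ≈ 5.023
  n=2: λ₂ = 11.3576π²/2.362² ≈ 20.092 (4× faster decay)
  n=3: λ₃ = 25.5546π²/2.362² ≈ 45.207 (9× faster decay)
As t → ∞, higher modes decay exponentially faster. The n=1 mode dominates: u ~ c₁ sin(πx/2.362) e^{-λ₁t}.
Decay rate: λ₁ = 2.8394π²/2.362² ≈ 5.023.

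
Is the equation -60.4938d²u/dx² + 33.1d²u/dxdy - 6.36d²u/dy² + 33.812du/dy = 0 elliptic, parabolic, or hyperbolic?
Computing B² - 4AC with A = -60.4938, B = 33.1, C = -6.36: discriminant = -443.352272 (negative). Answer: elliptic.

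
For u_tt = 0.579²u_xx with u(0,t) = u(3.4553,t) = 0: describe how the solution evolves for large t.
u oscillates (no decay). Energy is conserved; the solution oscillates indefinitely as standing waves.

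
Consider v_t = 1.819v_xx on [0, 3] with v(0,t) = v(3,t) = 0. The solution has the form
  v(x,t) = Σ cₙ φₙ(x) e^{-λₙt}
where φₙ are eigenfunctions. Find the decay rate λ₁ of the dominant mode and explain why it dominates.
Eigenvalues: λₙ = 1.819n²π²/3².
First three modes:
  n=1: λ₁ = 1.819π²/3² ≈ 1.995
  n=2: λ₂ = 7.276π²/3² ≈ 7.979 (4× faster decay)
  n=3: λ₃ = 16.371π²/3² ≈ 17.953 (9× faster decay)
As t → ∞, higher modes decay exponentially faster. The n=1 mode dominates: v ~ c₁ sin(πx/3) e^{-λ₁t}.
Decay rate: λ₁ = 1.819π²/3² ≈ 1.995.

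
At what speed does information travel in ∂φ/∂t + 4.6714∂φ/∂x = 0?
Speed = 4.6714. Information travels along x - 4.6714t = const (rightward).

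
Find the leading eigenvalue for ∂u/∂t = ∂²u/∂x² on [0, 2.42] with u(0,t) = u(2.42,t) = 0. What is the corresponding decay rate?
Eigenvalues: λₙ = n²π²/2.42².
First three modes:
  n=1: λ₁ = π²/2.42² ≈ 1.685
  n=2: λ₂ = 4π²/2.42² ≈ 6.741 (4× faster decay)
  n=3: λ₃ = 9π²/2.42² ≈ 15.167 (9× faster decay)
As t → ∞, higher modes decay exponentially faster. The n=1 mode dominates: u ~ c₁ sin(πx/2.42) e^{-λ₁t}.
Decay rate: λ₁ = π²/2.42² ≈ 1.685.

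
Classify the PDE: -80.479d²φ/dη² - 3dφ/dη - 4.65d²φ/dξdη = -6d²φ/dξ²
Rewriting in standard form: 6d²φ/dξ² - 4.65d²φ/dξdη - 80.479d²φ/dη² - 3dφ/dη = 0. A = 6, B = -4.65, C = -80.479. Discriminant B² - 4AC = 1953.1185. Since 1953.1185 > 0, hyperbolic.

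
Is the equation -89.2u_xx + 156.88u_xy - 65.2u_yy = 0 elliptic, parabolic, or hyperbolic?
Computing B² - 4AC with A = -89.2, B = 156.88, C = -65.2: discriminant = 1347.9744 (positive). Answer: hyperbolic.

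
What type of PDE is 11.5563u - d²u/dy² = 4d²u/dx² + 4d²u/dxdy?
Rewriting in standard form: -4d²u/dx² - 4d²u/dxdy - d²u/dy² + 11.5563u = 0. With A = -4, B = -4, C = -1, the discriminant is 0. This is a parabolic PDE.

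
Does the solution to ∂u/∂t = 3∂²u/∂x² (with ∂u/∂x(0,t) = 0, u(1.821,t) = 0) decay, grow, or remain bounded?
u → 0. Heat escapes through the Dirichlet boundary.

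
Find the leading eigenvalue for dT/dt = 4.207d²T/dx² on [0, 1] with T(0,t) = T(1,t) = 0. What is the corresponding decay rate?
Eigenvalues: λₙ = 4.207n²π².
First three modes:
  n=1: λ₁ = 4.207π² ≈ 41.521
  n=2: λ₂ = 16.828π² ≈ 166.086 (4× faster decay)
  n=3: λ₃ = 37.863π² ≈ 373.693 (9× faster decay)
As t → ∞, higher modes decay exponentially faster. The n=1 mode dominates: T ~ c₁ sin(πx) e^{-λ₁t}.
Decay rate: λ₁ = 4.207π² ≈ 41.521.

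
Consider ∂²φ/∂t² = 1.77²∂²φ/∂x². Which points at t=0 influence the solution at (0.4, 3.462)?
Domain of dependence: [-5.72774, 6.52774]. Signals travel at speed 1.77, so data within |x - 0.4| ≤ 1.77·3.462 = 6.12774 can reach the point.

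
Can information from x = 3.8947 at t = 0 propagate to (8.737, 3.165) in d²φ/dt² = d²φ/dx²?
No. The domain of dependence is [5.572, 11.902], and 3.8947 is outside this interval.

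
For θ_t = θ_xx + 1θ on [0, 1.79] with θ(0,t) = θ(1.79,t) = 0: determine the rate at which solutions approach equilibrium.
Eigenvalues: λₙ = n²π²/1.79² - 1.
First three modes:
  n=1: λ₁ = π²/1.79² - 1 ≈ 2.08
  n=2: λ₂ = 4π²/1.79² - 1 ≈ 11.321
  n=3: λ₃ = 9π²/1.79² - 1 ≈ 26.723
Since π²/1.79² ≈ 3.08 > 1, all λₙ > 0.
The n=1 mode decays slowest → dominates as t → ∞.
Asymptotic: θ ~ c₁ sin(πx/1.79) e^{-λ₁t} with decay rate λ₁ ≈ 2.08.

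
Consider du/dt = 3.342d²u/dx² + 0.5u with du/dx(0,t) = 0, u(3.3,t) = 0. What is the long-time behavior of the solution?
As t → ∞, u → 0. Diffusion dominates reaction (r=0.5 < κπ²/(4L²)≈0.76); solution decays.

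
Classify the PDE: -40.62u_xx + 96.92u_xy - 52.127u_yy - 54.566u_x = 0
A = -40.62, B = 96.92, C = -52.127. Discriminant B² - 4AC = 923.89144. Since 923.89144 > 0, hyperbolic.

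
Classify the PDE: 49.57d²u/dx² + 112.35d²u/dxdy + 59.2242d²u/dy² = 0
A = 49.57, B = 112.35, C = 59.2242. Discriminant B² - 4AC = 879.548124. Since 879.548124 > 0, hyperbolic.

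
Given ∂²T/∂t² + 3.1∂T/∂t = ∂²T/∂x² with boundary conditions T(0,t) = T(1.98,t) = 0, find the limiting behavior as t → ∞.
T → 0. Damping (γ=3.1) dissipates energy; oscillations decay exponentially.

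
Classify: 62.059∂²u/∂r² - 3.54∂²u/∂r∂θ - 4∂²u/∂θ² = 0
Hyperbolic (discriminant = 1005.4756).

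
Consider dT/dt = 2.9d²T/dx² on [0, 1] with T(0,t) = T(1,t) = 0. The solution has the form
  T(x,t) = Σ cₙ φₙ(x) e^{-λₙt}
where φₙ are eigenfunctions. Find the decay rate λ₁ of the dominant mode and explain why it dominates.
Eigenvalues: λₙ = 2.9n²π².
First three modes:
  n=1: λ₁ = 2.9π² ≈ 28.622
  n=2: λ₂ = 11.6π² ≈ 114.487 (4× faster decay)
  n=3: λ₃ = 26.1π² ≈ 257.597 (9× faster decay)
As t → ∞, higher modes decay exponentially faster. The n=1 mode dominates: T ~ c₁ sin(πx) e^{-λ₁t}.
Decay rate: λ₁ = 2.9π² ≈ 28.622.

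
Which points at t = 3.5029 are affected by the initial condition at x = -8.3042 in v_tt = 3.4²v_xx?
Domain of influence: [-20.21406, 3.60566]. Data at x = -8.3042 spreads outward at speed 3.4.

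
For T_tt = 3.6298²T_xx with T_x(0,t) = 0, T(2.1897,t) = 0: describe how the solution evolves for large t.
T oscillates (no decay). Energy is conserved; the solution oscillates indefinitely as standing waves.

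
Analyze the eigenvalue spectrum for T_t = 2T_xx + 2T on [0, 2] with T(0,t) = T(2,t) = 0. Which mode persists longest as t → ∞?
Eigenvalues: λₙ = 2n²π²/2² - 2.
First three modes:
  n=1: λ₁ = 2π²/2² - 2 ≈ 2.935
  n=2: λ₂ = 8π²/2² - 2 ≈ 17.739
  n=3: λ₃ = 18π²/2² - 2 ≈ 42.413
Since 2π²/2² ≈ 4.935 > 2, all λₙ > 0.
The n=1 mode decays slowest → dominates as t → ∞.
Asymptotic: T ~ c₁ sin(πx/2) e^{-λ₁t} with decay rate λ₁ ≈ 2.935.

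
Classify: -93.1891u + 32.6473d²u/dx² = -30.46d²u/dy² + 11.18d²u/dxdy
Rewriting in standard form: 32.6473d²u/dx² - 11.18d²u/dxdy + 30.46d²u/dy² - 93.1891u = 0. Elliptic (discriminant = -3852.754632).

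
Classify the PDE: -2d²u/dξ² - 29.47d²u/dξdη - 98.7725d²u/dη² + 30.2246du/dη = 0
A = -2, B = -29.47, C = -98.7725. Discriminant B² - 4AC = 78.3009. Since 78.3009 > 0, hyperbolic.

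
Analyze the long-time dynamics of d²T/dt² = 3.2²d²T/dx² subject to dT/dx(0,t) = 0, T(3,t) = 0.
Long-time behavior: T oscillates (no decay). Energy is conserved; the solution oscillates indefinitely as standing waves.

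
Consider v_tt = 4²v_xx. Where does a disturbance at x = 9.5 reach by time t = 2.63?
Domain of influence: [-1.02, 20.02]. Data at x = 9.5 spreads outward at speed 4.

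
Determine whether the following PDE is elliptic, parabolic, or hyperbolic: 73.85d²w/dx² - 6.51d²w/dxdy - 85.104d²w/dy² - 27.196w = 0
Coefficients: A = 73.85, B = -6.51, C = -85.104. B² - 4AC = 25182.1017, which is positive, so the equation is hyperbolic.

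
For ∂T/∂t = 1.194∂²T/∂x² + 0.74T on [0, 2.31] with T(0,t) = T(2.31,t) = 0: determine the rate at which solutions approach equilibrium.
Eigenvalues: λₙ = 1.194n²π²/2.31² - 0.74.
First three modes:
  n=1: λ₁ = 1.194π²/2.31² - 0.74 ≈ 1.468
  n=2: λ₂ = 4.776π²/2.31² - 0.74 ≈ 8.094
  n=3: λ₃ = 10.746π²/2.31² - 0.74 ≈ 19.136
Since 1.194π²/2.31² ≈ 2.208 > 0.74, all λₙ > 0.
The n=1 mode decays slowest → dominates as t → ∞.
Asymptotic: T ~ c₁ sin(πx/2.31) e^{-λ₁t} with decay rate λ₁ ≈ 1.468.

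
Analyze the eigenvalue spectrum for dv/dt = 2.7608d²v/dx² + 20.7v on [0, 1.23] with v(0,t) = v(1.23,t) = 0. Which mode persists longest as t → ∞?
Eigenvalues: λₙ = 2.7608n²π²/1.23² - 20.7.
First three modes:
  n=1: λ₁ = 2.7608π²/1.23² - 20.7 ≈ -2.69
  n=2: λ₂ = 11.0432π²/1.23² - 20.7 ≈ 51.342
  n=3: λ₃ = 24.8472π²/1.23² - 20.7 ≈ 141.394
Since 2.7608π²/1.23² ≈ 18.01 < 20.7, λ₁ < 0.
The n=1 mode grows fastest (−λₙ is largest for n=1) → dominates.
Asymptotic: v ~ c₁ sin(πx/1.23) e^{2.69t} (exponential growth at rate −λ₁ ≈ 2.69).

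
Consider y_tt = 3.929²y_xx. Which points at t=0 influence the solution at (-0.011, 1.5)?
Domain of dependence: [-5.9045, 5.8825]. Signals travel at speed 3.929, so data within |x - -0.011| ≤ 3.929·1.5 = 5.8935 can reach the point.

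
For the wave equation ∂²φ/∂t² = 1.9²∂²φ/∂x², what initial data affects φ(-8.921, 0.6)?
Domain of dependence: [-10.061, -7.781]. Signals travel at speed 1.9, so data within |x - -8.921| ≤ 1.9·0.6 = 1.14 can reach the point.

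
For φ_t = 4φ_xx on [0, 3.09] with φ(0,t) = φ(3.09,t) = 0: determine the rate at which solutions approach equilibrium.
Eigenvalues: λₙ = 4n²π²/3.09².
First three modes:
  n=1: λ₁ = 4π²/3.09² ≈ 4.135
  n=2: λ₂ = 16π²/3.09² ≈ 16.539 (4× faster decay)
  n=3: λ₃ = 36π²/3.09² ≈ 37.212 (9× faster decay)
As t → ∞, higher modes decay exponentially faster. The n=1 mode dominates: φ ~ c₁ sin(πx/3.09) e^{-λ₁t}.
Decay rate: λ₁ = 4π²/3.09² ≈ 4.135.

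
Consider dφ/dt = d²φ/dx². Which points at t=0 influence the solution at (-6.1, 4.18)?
The entire real line. The heat equation has infinite propagation speed: any initial disturbance instantly affects all points (though exponentially small far away).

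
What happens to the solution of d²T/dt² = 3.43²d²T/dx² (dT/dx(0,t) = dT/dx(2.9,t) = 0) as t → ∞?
T oscillates about a mean that drifts linearly in t (generically unbounded; no decay). There is no damping, so the nonconstant modes persist as standing waves (energy conserved, no decay). But with Neumann conditions at both ends the constant mode has eigenvalue 0: the spatial mean M(t) of T satisfies M'' = 0, so M(t) = M(0) + M'(0)·t. Unless the initial velocity has zero mean (∫T_t(x,0)dx = 0), the solution grows linearly in t (unbounded, though not exponentially); if it does have zero mean, the solution stays bounded and simply oscillates.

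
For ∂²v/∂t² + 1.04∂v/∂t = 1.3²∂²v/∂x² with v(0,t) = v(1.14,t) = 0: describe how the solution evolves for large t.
v → 0. Damping (γ=1.04) dissipates energy; oscillations decay exponentially.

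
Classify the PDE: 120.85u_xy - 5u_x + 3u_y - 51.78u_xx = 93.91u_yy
Rewriting in standard form: -51.78u_xx + 120.85u_xy - 93.91u_yy - 5u_x + 3u_y = 0. A = -51.78, B = 120.85, C = -93.91. Discriminant B² - 4AC = -4845.9167. Since -4845.9167 < 0, elliptic.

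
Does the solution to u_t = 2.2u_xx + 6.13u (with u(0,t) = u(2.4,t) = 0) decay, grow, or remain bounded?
u grows unboundedly. Reaction dominates diffusion (r=6.13 > κπ²/L²≈3.77); solution grows exponentially.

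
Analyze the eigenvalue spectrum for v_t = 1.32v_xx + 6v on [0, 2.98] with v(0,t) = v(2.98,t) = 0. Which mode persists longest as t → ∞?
Eigenvalues: λₙ = 1.32n²π²/2.98² - 6.
First three modes:
  n=1: λ₁ = 1.32π²/2.98² - 6 ≈ -4.533
  n=2: λ₂ = 5.28π²/2.98² - 6 ≈ -0.132
  n=3: λ₃ = 11.88π²/2.98² - 6 ≈ 7.203
Since 1.32π²/2.98² ≈ 1.467 < 6, λ₁ < 0.
The n=1 mode grows fastest (−λₙ is largest for n=1) → dominates.
Asymptotic: v ~ c₁ sin(πx/2.98) e^{4.533t} (exponential growth at rate −λ₁ ≈ 4.533).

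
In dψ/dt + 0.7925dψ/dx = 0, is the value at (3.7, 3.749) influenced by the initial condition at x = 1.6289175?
No. Only data at x = 0.7289175 affects (3.7, 3.749). Advection has one-way propagation along characteristics.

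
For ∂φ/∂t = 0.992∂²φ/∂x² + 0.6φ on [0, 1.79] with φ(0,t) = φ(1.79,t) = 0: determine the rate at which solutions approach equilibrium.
Eigenvalues: λₙ = 0.992n²π²/1.79² - 0.6.
First three modes:
  n=1: λ₁ = 0.992π²/1.79² - 0.6 ≈ 2.456
  n=2: λ₂ = 3.968π²/1.79² - 0.6 ≈ 11.623
  n=3: λ₃ = 8.928π²/1.79² - 0.6 ≈ 26.901
Since 0.992π²/1.79² ≈ 3.056 > 0.6, all λₙ > 0.
The n=1 mode decays slowest → dominates as t → ∞.
Asymptotic: φ ~ c₁ sin(πx/1.79) e^{-λ₁t} with decay rate λ₁ ≈ 2.456.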